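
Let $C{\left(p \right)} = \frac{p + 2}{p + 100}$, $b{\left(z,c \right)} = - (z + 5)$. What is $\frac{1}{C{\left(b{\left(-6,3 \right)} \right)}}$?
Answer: $\frac{101}{3} \approx 33.667$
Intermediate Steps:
$b{\left(z,c \right)} = -5 - z$ ($b{\left(z,c \right)} = - (5 + z) = -5 - z$)
$C{\left(p \right)} = \frac{2 + p}{100 + p}$
$\frac{1}{C{\left(b{\left(-6,3 \right)} \right)}} = \frac{1}{\frac{1}{100 - -1} \left(2 - -1\right)} = \frac{1}{\frac{1}{100 + \left(-5 + 6\right)} \left(2 + \left(-5 + 6\right)\right)} = \frac{1}{\frac{1}{100 + 1} \left(2 + 1\right)} = \frac{1}{\frac{1}{101} \cdot 3} = \frac{1}{\frac{3}{101}} = \frac{101}{3}$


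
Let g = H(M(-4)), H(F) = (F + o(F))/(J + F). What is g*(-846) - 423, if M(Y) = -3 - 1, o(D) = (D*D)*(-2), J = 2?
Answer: -15651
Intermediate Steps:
o(D) = -2*D² (o(D) = D²*(-2) = -2*D²)
M(Y) = -4
H(F) = (F - 2*F²)/(2 + F)
g = 18 (g = -4*(1 - 2*(-4))/(2 - 4) = -4*(1 + 8)/(-2) = -4*(-½)*9 = 18)
g*(-846) - 423 = 18*(-846) - 423 = -15228 - 423 = -15651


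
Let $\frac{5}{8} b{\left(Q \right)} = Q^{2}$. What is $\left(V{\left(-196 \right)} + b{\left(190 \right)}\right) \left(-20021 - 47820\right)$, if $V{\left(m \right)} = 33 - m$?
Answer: $-3934031749$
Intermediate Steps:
$b{\left(Q \right)} = \frac{8 Q^{2}}{5}$
$\left(V{\left(-196 \right)} + b{\left(190 \right)}\right) \left(-20021 - 47820\right) = \left(\left(33 - -196\right) + \frac{8 \cdot 190^{2}}{5}\right) \left(-20021 - 47820\right) = \left(\left(33 + 196\right) + \frac{8}{5} \cdot 36100\right) \left(-67841\right) = \left(229 + 57760\right) \left(-67841\right) = 57989 \left(-67841\right) = -3934031749$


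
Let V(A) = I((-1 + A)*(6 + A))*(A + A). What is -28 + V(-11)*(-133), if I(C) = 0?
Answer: -28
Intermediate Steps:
V(A) = 0 (V(A) = 0*(A + A) = 0*(2*A) = 0)
-28 + V(-11)*(-133) = -28 + 0*(-133) = -28 + 0 = -28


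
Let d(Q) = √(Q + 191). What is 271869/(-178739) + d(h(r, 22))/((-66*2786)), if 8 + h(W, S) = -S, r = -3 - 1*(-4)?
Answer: -271869/178739 - √161/183876 ≈ -1.5211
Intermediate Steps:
r = 1 (r = -3 + 4 = 1)
h(W, S) = -8 - S
d(Q) = √(191 + Q)
271869/(-178739) + d(h(r, 22))/((-66*2786)) = 271869/(-178739) + √(191 + (-8 - 1*22))/((-66*2786)) = 271869*(-1/178739) + √(191 + (-8 - 22))/(-183876) = -271869/178739 + √(191 - 30)*(-1/183876) = -271869/178739 + √161*(-1/183876) = -271869/178739 - √161/183876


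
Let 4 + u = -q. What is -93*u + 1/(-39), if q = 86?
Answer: 326429/39 ≈ 8370.0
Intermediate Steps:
u = -90 (u = -4 - 1*86 = -4 - 86 = -90)
-93*u + 1/(-39) = -93*(-90) + 1/(-39) = 8370 - 1/39 = 326429/39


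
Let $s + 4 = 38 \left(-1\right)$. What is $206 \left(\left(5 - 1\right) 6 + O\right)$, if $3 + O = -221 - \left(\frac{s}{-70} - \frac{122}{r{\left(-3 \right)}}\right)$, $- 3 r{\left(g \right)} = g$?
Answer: $- \frac{80958}{5} \approx -16192.0$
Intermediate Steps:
$r{\left(g \right)} = - \frac{g}{3}$
$s = -42$ ($s = -4 + 38 \left(-1\right) = -4 - 38 = -42$)
$O = - \frac{513}{5}$ ($O = -3 - \left(221 - 122 + \frac{3}{5}\right) = -3 - \left(\frac{1108}{5} - 122\right) = -3 - \frac{498}{5} = - \frac{513}{5} \approx -102.6$)
$206 \left(\left(5 - 1\right) 6 + O\right) = 206 \left(\left(5 - 1\right) 6 - \frac{513}{5}\right) = 206 \left(4 \cdot 6 - \frac{513}{5}\right) = 206 \left(24 - \frac{513}{5}\right) = 206 \left(- \frac{393}{5}\right) = - \frac{80958}{5}$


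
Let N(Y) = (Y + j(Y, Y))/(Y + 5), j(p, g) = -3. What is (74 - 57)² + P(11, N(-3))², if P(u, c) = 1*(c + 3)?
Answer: 289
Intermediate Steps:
N(Y) = (-3 + Y)/(5 + Y) (N(Y) = (Y - 3)/(Y + 5) = (-3 + Y)/(5 + Y))
P(u, c) = 3 + c (P(u, c) = 1*(3 + c) = 3 + c)
(74 - 57)² + P(11, N(-3))² = (74 - 57)² + (3 + (-3 - 3)/(5 - 3))² = 17² + (3 - 6/2)² = 289 + (3 + (½)*(-6))² = 289 + (3 - 3)² = 289 + 0² = 289 + 0 = 289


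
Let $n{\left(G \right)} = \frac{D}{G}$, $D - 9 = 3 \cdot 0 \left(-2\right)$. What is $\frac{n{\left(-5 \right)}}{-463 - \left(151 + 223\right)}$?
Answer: $\frac{1}{465} \approx 0.0021505$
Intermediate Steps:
$D = 9$ ($D = 9 + 3 \cdot 0 \left(-2\right) = 9 + 0 \left(-2\right) = 9 + 0 = 9$)
$n{\left(G \right)} = \frac{9}{G}$
$\frac{n{\left(-5 \right)}}{-463 - \left(151 + 223\right)} = \frac{9 \frac{1}{-5}}{-463 - \left(151 + 223\right)} = \frac{9 \left(- \frac{1}{5}\right)}{-463 - 374} = - \frac{9}{5 \left(-463 - 374\right)} = - \frac{9}{5 \left(-837\right)} = \left(- \frac{9}{5}\right) \left(- \frac{1}{837}\right) = \frac{1}{465}$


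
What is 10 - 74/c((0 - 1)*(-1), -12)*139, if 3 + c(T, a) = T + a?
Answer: 5213/7 ≈ 744.71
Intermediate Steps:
c(T, a) = -3 + T + a (c(T, a) = -3 + (T + a) = -3 + T + a)
10 - 74/c((0 - 1)*(-1), -12)*139 = 10 - 74/(-3 + (0 - 1)*(-1) - 12)*139 = 10 - 74/(-3 - 1*(-1) - 12)*139 = 10 - 74/(-3 + 1 - 12)*139 = 10 - 74/(-14)*139 = 10 - 74*(-1/14)*139 = 10 + (37/7)*139 = 10 + 5143/7 = 5213/7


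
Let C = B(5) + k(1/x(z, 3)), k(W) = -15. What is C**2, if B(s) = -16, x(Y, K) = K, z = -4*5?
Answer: 961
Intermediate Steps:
z = -20
C = -31 (C = -16 - 15 = -31)
C**2 = (-31)**2 = 961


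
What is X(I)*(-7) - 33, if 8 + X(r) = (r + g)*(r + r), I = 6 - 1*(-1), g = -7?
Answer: 23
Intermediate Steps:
I = 7 (I = 6 + 1 = 7)
X(r) = -8 + 2*r*(-7 + r) (X(r) = -8 + (r - 7)*(r + r) = -8 + (-7 + r)*(2*r) = -8 + 2*r*(-7 + r))
X(I)*(-7) - 33 = (-8 - 14*7 + 2*7²)*(-7) - 33 = (-8 - 98 + 2*49)*(-7) - 33 = (-8 - 98 + 98)*(-7) - 33 = -8*(-7) - 33 = 56 - 33 = 23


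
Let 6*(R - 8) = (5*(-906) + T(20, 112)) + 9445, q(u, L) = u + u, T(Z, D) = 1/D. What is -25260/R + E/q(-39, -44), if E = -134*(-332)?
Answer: -13026497188/21678423 ≈ -600.90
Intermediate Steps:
E = 44488
q(u, L) = 2*u
R = 555857/672 (R = 8 + ((5*(-906) + 1/112) + 9445)/6 = 8 + ((-4530 + 1/112) + 9445)/6 = 8 + (-507359/112 + 9445)/6 = 8 + (⅙)*(550481/112) = 8 + 550481/672 = 555857/672 ≈ 827.17)
-25260/R + E/q(-39, -44) = -25260/555857/672 + 44488/((2*(-39))) = -25260*672/555857 + 44488/(-78) = -16974720/555857 + 44488*(-1/78) = -16974720/555857 - 22244/39 = -13026497188/21678423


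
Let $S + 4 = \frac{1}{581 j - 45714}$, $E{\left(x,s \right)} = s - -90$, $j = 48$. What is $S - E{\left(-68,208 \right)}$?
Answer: $- \frac{5383453}{17826} \approx -302.0$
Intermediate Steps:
$E{\left(x,s \right)} = 90 + s$ ($E{\left(x,s \right)} = s + 90 = 90 + s$)
$S = - \frac{71305}{17826}$ ($S = -4 + \frac{1}{581 \cdot 48 - 45714} = -4 + \frac{1}{27888 - 45714} = -4 + \frac{1}{-17826} = -4 - \frac{1}{17826} = - \frac{71305}{17826} \approx -4.0001$)
$S - E{\left(-68,208 \right)} = - \frac{71305}{17826} - \left(90 + 208\right) = - \frac{71305}{17826} - 298 = - \frac{5383453}{17826}$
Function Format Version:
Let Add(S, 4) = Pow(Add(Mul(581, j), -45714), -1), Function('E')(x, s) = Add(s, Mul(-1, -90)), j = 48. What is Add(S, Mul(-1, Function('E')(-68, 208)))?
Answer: Rational(-5383453, 17826) ≈ -302.00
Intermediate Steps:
Function('E')(x, s) = Add(90, s) (Function('E')(x, s) = Add(s, 90) = Add(90, s))
S = Rational(-71305, 17826) (S = Add(-4, Pow(Add(Mul(581, 48), -45714), -1)) = Add(-4, Pow(Add(27888, -45714), -1)) = Add(-4, Pow(-17826, -1)) = Add(-4, Rational(-1, 17826)) = Rational(-71305, 17826) ≈ -4.0001)
Add(S, Mul(-1, Function('E')(-68, 208))) = Add(Rational(-71305, 17826), Mul(-1, Add(90, 208))) = Add(Rational(-71305, 17826), Mul(-1, 298)) = Add(Rational(-71305, 17826), -298) = Rational(-5383453, 17826)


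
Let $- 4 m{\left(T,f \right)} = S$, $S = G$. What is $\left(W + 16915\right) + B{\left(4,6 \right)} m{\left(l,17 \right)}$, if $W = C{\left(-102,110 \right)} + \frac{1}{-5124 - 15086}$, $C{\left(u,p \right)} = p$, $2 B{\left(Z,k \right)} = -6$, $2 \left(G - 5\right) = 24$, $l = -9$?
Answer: $\frac{688665853}{40420} \approx 17038.0$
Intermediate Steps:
$G = 17$ ($G = 5 + \frac{1}{2} \cdot 24 = 5 + 12 = 17$)
$B{\left(Z,k \right)} = -3$ ($B{\left(Z,k \right)} = \frac{1}{2} \left(-6\right) = -3$)
$S = 17$
$m{\left(T,f \right)} = - \frac{17}{4}$ ($m{\left(T,f \right)} = \left(- \frac{1}{4}\right) 17 = - \frac{17}{4}$)
$W = \frac{2223099}{20210}$ ($W = 110 + \frac{1}{-5124 - 15086} = 110 + \frac{1}{-20210} = 110 - \frac{1}{20210} = \frac{2223099}{20210} \approx 110.0$)
$\left(W + 16915\right) + B{\left(4,6 \right)} m{\left(l,17 \right)} = \left(\frac{2223099}{20210} + 16915\right) - - \frac{51}{4} = \frac{344075249}{20210} + \frac{51}{4} = \frac{688665853}{40420}$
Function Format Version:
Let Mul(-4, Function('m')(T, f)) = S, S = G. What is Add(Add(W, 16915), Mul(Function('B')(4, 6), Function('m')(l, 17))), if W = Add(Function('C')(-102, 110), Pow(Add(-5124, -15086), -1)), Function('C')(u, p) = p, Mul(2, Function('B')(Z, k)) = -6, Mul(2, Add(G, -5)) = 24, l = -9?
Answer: Rational(688665853, 40420) ≈ 17038.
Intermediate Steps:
G = 17 (G = Add(5, Mul(Rational(1, 2), 24)) = Add(5, 12) = 17)
Function('B')(Z, k) = -3 (Function('B')(Z, k) = Mul(Rational(1, 2), -6) = -3)
S = 17
Function('m')(T, f) = Rational(-17, 4) (Function('m')(T, f) = Mul(Rational(-1, 4), 17) = Rational(-17, 4))
W = Rational(2223099, 20210) (W = Add(110, Pow(Add(-5124, -15086), -1)) = Add(110, Pow(-20210, -1)) = Add(110, Rational(-1, 20210)) = Rational(2223099, 20210) ≈ 110.00)
Add(Add(W, 16915), Mul(Function('B')(4, 6), Function('m')(l, 17))) = Add(Add(Rational(2223099, 20210), 16915), Mul(-3, Rational(-17, 4))) = Add(Rational(344075249, 20210), Rational(51, 4)) = Rational(688665853, 40420)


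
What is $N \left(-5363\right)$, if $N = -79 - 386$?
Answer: $2493795$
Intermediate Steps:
$N = -465$
$N \left(-5363\right) = \left(-465\right) \left(-5363\right) = 2493795$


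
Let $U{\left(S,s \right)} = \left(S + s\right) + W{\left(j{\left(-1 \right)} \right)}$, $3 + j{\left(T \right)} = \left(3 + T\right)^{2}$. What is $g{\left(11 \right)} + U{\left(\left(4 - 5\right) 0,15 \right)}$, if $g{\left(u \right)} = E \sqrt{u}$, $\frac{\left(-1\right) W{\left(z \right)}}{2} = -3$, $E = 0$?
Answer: $21$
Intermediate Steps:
$j{\left(T \right)} = -3 + \left(3 + T\right)^{2}$
$W{\left(z \right)} = 6$ ($W{\left(z \right)} = \left(-2\right) \left(-3\right) = 6$)
$g{\left(u \right)} = 0$ ($g{\left(u \right)} = 0 \sqrt{u} = 0$)
$U{\left(S,s \right)} = 6 + S + s$ ($U{\left(S,s \right)} = \left(S + s\right) + 6 = 6 + S + s$)
$g{\left(11 \right)} + U{\left(\left(4 - 5\right) 0,15 \right)} = 0 + \left(6 + \left(4 - 5\right) 0 + 15\right) = 0 + \left(6 - 0 + 15\right) = 0 + \left(6 + 0 + 15\right) = 0 + 21 = 21$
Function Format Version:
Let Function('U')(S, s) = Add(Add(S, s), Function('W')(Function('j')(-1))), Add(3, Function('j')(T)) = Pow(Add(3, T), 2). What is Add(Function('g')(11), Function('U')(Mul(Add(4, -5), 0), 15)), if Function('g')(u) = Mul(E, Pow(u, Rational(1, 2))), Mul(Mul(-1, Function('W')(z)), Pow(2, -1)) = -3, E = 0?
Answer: 21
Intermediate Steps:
Function('j')(T) = Add(-3, Pow(Add(3, T), 2))
Function('W')(z) = 6 (Function('W')(z) = Mul(-2, -3) = 6)
Function('g')(u) = 0 (Function('g')(u) = Mul(0, Pow(u, Rational(1, 2))) = 0)
Function('U')(S, s) = Add(6, S, s) (Function('U')(S, s) = Add(Add(S, s), 6) = Add(6, S, s))
Add(Function('g')(11), Function('U')(Mul(Add(4, -5), 0), 15)) = Add(0, Add(6, Mul(Add(4, -5), 0), 15)) = Add(0, Add(6, Mul(-1, 0), 15)) = Add(0, Add(6, 0, 15)) = Add(0, 21) = 21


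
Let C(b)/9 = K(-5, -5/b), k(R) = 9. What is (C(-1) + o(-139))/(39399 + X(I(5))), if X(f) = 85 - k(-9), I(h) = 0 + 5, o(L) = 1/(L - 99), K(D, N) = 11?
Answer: 23561/9395050 ≈ 0.0025078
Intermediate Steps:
C(b) = 99 (C(b) = 9*11 = 99)
o(L) = 1/(-99 + L)
I(h) = 5
X(f) = 76 (X(f) = 85 - 1*9 = 85 - 9 = 76)
(C(-1) + o(-139))/(39399 + X(I(5))) = (99 + 1/(-99 - 139))/(39399 + 76) = (99 + 1/(-238))/39475 = (99 - 1/238)*(1/39475) = (23561/238)*(1/39475) = 23561/9395050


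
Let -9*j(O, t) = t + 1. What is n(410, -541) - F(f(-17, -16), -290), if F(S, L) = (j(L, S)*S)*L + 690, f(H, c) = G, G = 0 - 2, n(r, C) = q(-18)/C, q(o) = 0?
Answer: -6790/9 ≈ -754.44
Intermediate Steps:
n(r, C) = 0 (n(r, C) = 0/C = 0)
G = -2
j(O, t) = -⅑ - t/9 (j(O, t) = -(t + 1)/9 = -(1 + t)/9 = -⅑ - t/9)
f(H, c) = -2
F(S, L) = 690 + L*S*(-⅑ - S/9) (F(S, L) = ((-⅑ - S/9)*S)*L + 690 = (S*(-⅑ - S/9))*L + 690 = L*S*(-⅑ - S/9) + 690 = 690 + L*S*(-⅑ - S/9))
n(410, -541) - F(f(-17, -16), -290) = 0 - (690 - ⅑*(-290)*(-2)*(1 - 2)) = 0 - (690 - ⅑*(-290)*(-2)*(-1)) = 0 - (690 + 580/9) = 0 - 1*6790/9 = 0 - 6790/9 = -6790/9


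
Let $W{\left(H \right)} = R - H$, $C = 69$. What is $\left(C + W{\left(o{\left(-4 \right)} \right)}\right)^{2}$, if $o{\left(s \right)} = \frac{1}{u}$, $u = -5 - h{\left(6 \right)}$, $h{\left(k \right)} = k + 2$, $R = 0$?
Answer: $\frac{806404}{169} \approx 4771.6$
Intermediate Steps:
$h{\left(k \right)} = 2 + k$
$u = -13$ ($u = -5 - \left(2 + 6\right) = -5 - 8 = -13$)
$o{\left(s \right)} = - \frac{1}{13}$ ($o{\left(s \right)} = \frac{1}{-13} = - \frac{1}{13}$)
$W{\left(H \right)} = - H$ ($W{\left(H \right)} = 0 - H = - H$)
$\left(C + W{\left(o{\left(-4 \right)} \right)}\right)^{2} = \left(69 - - \frac{1}{13}\right)^{2} = \left(69 + \frac{1}{13}\right)^{2} = \left(\frac{898}{13}\right)^{2} = \frac{806404}{169}$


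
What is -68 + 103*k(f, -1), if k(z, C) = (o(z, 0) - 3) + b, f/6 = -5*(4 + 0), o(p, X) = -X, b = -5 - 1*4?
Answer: -1304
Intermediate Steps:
b = -9 (b = -5 - 4 = -9)
f = -120 (f = 6*(-5*(4 + 0)) = 6*(-5*4) = 6*(-20) = -120)
k(z, C) = -12 (k(z, C) = (-1*0 - 3) - 9 = (0 - 3) - 9 = -3 - 9 = -12)
-68 + 103*k(f, -1) = -68 + 103*(-12) = -68 - 1236 = -1304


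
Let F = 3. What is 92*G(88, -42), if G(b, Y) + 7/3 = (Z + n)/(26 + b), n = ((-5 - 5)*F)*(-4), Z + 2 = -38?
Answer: -2852/19 ≈ -150.11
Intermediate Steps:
Z = -40 (Z = -2 - 38 = -40)
n = 120 (n = ((-5 - 5)*3)*(-4) = -10*3*(-4) = -30*(-4) = 120)
G(b, Y) = -7/3 + 80/(26 + b) (G(b, Y) = -7/3 + (-40 + 120)/(26 + b) = -7/3 + 80/(26 + b))
92*G(88, -42) = 92*((58 - 7*88)/(3*(26 + 88))) = 92*((⅓)*(58 - 616)/114) = 92*((⅓)*(1/114)*(-558)) = 92*(-31/19) = -2852/19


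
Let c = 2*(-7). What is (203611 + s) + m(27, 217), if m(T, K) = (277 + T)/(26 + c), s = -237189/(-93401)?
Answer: 57060223076/280203 ≈ 2.0364e+5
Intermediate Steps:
c = -14
s = 237189/93401 (s = -237189*(-1/93401) = 237189/93401 ≈ 2.5395)
m(T, K) = 277/12 + T/12 (m(T, K) = (277 + T)/(26 - 14) = (277 + T)/12 = (277 + T)*(1/12) = 277/12 + T/12)
(203611 + s) + m(27, 217) = (203611 + 237189/93401) + (277/12 + (1/12)*27) = 19017708200/93401 + (277/12 + 9/4) = 19017708200/93401 + 76/3 = 57060223076/280203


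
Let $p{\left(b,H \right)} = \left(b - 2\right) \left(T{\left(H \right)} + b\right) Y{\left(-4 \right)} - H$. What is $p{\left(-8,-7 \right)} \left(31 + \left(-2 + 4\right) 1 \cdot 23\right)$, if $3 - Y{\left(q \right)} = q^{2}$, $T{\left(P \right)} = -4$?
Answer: $-119581$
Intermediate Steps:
$Y{\left(q \right)} = 3 - q^{2}$
$p{\left(b,H \right)} = - H + \left(-2 + b\right) \left(52 - 13 b\right)$ ($p{\left(b,H \right)} = \left(b - 2\right) \left(-4 + b\right) \left(3 - \left(-4\right)^{2}\right) - H = \left(-2 + b\right) \left(-4 + b\right) \left(3 - 16\right) - H = \left(-2 + b\right) \left(-4 + b\right) \left(-13\right) - H = \left(-2 + b\right) \left(52 - 13 b\right) - H = - H + \left(-2 + b\right) \left(52 - 13 b\right)$)
$p{\left(-8,-7 \right)} \left(31 + \left(-2 + 4\right) 1 \cdot 23\right) = \left(-104 - -7 - 13 \left(-8\right)^{2} + 78 \left(-8\right)\right) \left(31 + \left(-2 + 4\right) 1 \cdot 23\right) = \left(-104 + 7 - 832 - 624\right) \left(31 + 2 \cdot 1 \cdot 23\right) = \left(-104 + 7 - 832 - 624\right) \left(31 + 2 \cdot 23\right) = - 1553 \left(31 + 46\right) = \left(-1553\right) 77 = -119581$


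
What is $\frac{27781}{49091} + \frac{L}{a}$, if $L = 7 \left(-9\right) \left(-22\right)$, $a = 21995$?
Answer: $\frac{679083221}{1079756545} \approx 0.62892$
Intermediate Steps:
$L = 1386$ ($L = \left(-63\right) \left(-22\right) = 1386$)
$\frac{27781}{49091} + \frac{L}{a} = \frac{27781}{49091} + \frac{1386}{21995} = \frac{679083221}{1079756545}$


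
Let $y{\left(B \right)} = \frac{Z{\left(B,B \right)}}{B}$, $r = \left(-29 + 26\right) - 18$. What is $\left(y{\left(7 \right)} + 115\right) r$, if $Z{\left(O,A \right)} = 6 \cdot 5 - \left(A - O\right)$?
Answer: $-2505$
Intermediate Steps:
$Z{\left(O,A \right)} = 30 + O - A$ ($Z{\left(O,A \right)} = 30 - \left(A - O\right) = 30 + O - A$)
$r = -21$ ($r = -3 - 18 = -21$)
$y{\left(B \right)} = \frac{30}{B}$ ($y{\left(B \right)} = \frac{30 + B - B}{B} = \frac{30}{B}$)
$\left(y{\left(7 \right)} + 115\right) r = \left(\frac{30}{7} + 115\right) \left(-21\right) = \frac{835}{7} \left(-21\right) = -2505$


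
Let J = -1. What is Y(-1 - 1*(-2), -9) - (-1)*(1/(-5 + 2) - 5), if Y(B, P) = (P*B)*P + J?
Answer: 224/3 ≈ 74.667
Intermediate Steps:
Y(B, P) = -1 + B*P² (Y(B, P) = (P*B)*P - 1 = (B*P)*P - 1 = B*P² - 1 = -1 + B*P²)
Y(-1 - 1*(-2), -9) - (-1)*(1/(-5 + 2) - 5) = (-1 + (-1 - 1*(-2))*(-9)²) - (-1)*(1/(-5 + 2) - 5) = (-1 + (-1 + 2)*81) - (-1)*(1/(-3) - 5) = (-1 + 1*81) - (-1)*(-⅓ - 5) = (-1 + 81) - (-1)*(-16)/3 = 80 - 1*16/3 = 80 - 16/3 = 224/3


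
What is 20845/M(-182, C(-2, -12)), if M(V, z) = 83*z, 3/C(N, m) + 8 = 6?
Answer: -41690/249 ≈ -167.43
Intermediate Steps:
C(N, m) = -3/2 (C(N, m) = 3/(-8 + 6) = 3/(-2) = 3*(-½) = -3/2)
20845/M(-182, C(-2, -12)) = 20845/((83*(-3/2))) = 20845/(-249/2) = 20845*(-2/249) = -41690/249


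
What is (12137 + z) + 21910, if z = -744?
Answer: 33303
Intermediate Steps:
(12137 + z) + 21910 = (12137 - 744) + 21910 = 11393 + 21910 = 33303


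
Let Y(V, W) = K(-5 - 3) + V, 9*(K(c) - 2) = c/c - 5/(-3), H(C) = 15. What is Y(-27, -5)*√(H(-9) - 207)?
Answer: -5336*I*√3/27 ≈ -342.3*I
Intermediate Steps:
K(c) = 62/27 (K(c) = 2 + (c/c - 5/(-3))/9 = 2 + (1 - 5*(-⅓))/9 = 2 + (1 + 5/3)/9 = 2 + (⅑)*(8/3) = 2 + 8/27 = 62/27)
Y(V, W) = 62/27 + V
Y(-27, -5)*√(H(-9) - 207) = (62/27 - 27)*√(15 - 207) = -5336*I*√3/27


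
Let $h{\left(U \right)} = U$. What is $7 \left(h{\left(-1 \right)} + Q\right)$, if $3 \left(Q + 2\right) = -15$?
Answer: $-56$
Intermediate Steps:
$Q = -7$ ($Q = -2 + \frac{1}{3} \left(-15\right) = -2 - 5 = -7$)
$7 \left(h{\left(-1 \right)} + Q\right) = 7 \left(-1 - 7\right) = 7 \left(-8\right) = -56$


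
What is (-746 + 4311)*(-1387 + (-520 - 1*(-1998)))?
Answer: 324415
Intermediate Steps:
(-746 + 4311)*(-1387 + (-520 - 1*(-1998))) = 3565*(-1387 + (-520 + 1998)) = 3565*(-1387 + 1478) = 3565*91 = 324415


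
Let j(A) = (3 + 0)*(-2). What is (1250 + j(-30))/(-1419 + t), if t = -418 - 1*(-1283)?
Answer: -622/277 ≈ -2.2455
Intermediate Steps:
j(A) = -6 (j(A) = 3*(-2) = -6)
t = 865 (t = -418 + 1283 = 865)
(1250 + j(-30))/(-1419 + t) = (1250 - 6)/(-1419 + 865) = 1244/(-554) = 1244*(-1/554) = -622/277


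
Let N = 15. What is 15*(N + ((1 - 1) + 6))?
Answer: 315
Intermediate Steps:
15*(N + ((1 - 1) + 6)) = 15*(15 + ((1 - 1) + 6)) = 15*(15 + (0 + 6)) = 15*(15 + 6) = 15*21 = 315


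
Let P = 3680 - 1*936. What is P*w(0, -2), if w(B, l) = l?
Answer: -5488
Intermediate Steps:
P = 2744 (P = 3680 - 936 = 2744)
P*w(0, -2) = 2744*(-2) = -5488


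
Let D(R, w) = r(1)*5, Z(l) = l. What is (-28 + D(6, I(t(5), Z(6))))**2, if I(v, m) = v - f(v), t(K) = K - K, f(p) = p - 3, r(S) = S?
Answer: 529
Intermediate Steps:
f(p) = -3 + p
t(K) = 0
I(v, m) = 3 (I(v, m) = v - (-3 + v) = v + (3 - v) = 3)
D(R, w) = 5 (D(R, w) = 1*5 = 5)
(-28 + D(6, I(t(5), Z(6))))**2 = (-28 + 5)**2 = (-23)**2 = 529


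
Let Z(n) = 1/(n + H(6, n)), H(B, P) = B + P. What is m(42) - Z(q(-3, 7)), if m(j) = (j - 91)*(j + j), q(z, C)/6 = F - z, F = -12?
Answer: -419831/102 ≈ -4116.0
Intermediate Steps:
q(z, C) = -72 - 6*z (q(z, C) = 6*(-12 - z) = -72 - 6*z)
Z(n) = 1/(6 + 2*n) (Z(n) = 1/(n + (6 + n)) = 1/(6 + 2*n))
m(j) = 2*j*(-91 + j) (m(j) = (-91 + j)*(2*j) = 2*j*(-91 + j))
m(42) - Z(q(-3, 7)) = 2*42*(-91 + 42) - 1/(2*(3 + (-72 - 6*(-3)))) = 2*42*(-49) - 1/(2*(3 + (-72 + 18))) = -4116 - 1/(2*(3 - 54)) = -4116 - 1/(2*(-51)) = -4116 - (-1)/(2*51) = -4116 - 1*(-1/102) = -4116 + 1/102 = -419831/102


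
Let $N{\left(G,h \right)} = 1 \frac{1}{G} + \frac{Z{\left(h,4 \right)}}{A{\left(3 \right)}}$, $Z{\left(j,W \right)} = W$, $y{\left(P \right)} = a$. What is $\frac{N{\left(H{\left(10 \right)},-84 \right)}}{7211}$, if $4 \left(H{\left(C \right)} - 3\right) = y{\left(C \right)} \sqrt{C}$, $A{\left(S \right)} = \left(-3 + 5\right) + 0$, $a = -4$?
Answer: $- \frac{1}{7211} - \frac{\sqrt{10}}{7211} \approx -0.00057721$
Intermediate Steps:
$y{\left(P \right)} = -4$
$A{\left(S \right)} = 2$ ($A{\left(S \right)} = 2 + 0 = 2$)
$H{\left(C \right)} = 3 - \sqrt{C}$ ($H{\left(C \right)} = 3 + \frac{\left(-4\right) \sqrt{C}}{4} = 3 - \sqrt{C}$)
$N{\left(G,h \right)} = 2 + \frac{1}{G}$ ($N{\left(G,h \right)} = 1 \frac{1}{G} + \frac{4}{2} = \frac{1}{G} + 4 \cdot \frac{1}{2} = \frac{1}{G} + 2 = 2 + \frac{1}{G}$)
$\frac{N{\left(H{\left(10 \right)},-84 \right)}}{7211} = \frac{2 + \frac{1}{3 - \sqrt{10}}}{7211} = \left(2 + \frac{1}{3 - \sqrt{10}}\right) \frac{1}{7211} = \frac{2}{7211} + \frac{1}{7211 \left(3 - \sqrt{10}\right)}$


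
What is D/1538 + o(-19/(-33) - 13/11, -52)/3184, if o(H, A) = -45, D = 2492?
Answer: 3932659/2448496 ≈ 1.6062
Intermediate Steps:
D/1538 + o(-19/(-33) - 13/11, -52)/3184 = 2492/1538 - 45/3184 = 2492*(1/1538) - 45*1/3184 = 1246/769 - 45/3184 = 3932659/2448496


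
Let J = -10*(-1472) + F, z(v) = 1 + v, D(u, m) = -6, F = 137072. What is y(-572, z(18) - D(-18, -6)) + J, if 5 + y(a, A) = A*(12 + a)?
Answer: 137787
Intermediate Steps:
y(a, A) = -5 + A*(12 + a)
J = 151792 (J = -10*(-1472) + 137072 = 14720 + 137072 = 151792)
y(-572, z(18) - D(-18, -6)) + J = (-5 + 12*((1 + 18) - 1*(-6)) + ((1 + 18) - 1*(-6))*(-572)) + 151792 = (-5 + 12*(19 + 6) + (19 + 6)*(-572)) + 151792 = (-5 + 12*25 + 25*(-572)) + 151792 = (-5 + 300 - 14300) + 151792 = -14005 + 151792 = 137787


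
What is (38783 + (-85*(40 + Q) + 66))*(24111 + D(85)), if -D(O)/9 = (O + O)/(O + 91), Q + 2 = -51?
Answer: 42371276931/44 ≈ 9.6298e+8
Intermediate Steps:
Q = -53 (Q = -2 - 51 = -53)
D(O) = -18*O/(91 + O) (D(O) = -9*(O + O)/(O + 91) = -9*2*O/(91 + O) = -18*O/(91 + O))
(38783 + (-85*(40 + Q) + 66))*(24111 + D(85)) = (38783 + (-85*(40 - 53) + 66))*(24111 - 18*85/(91 + 85)) = (38783 + (-85*(-13) + 66))*(24111 - 18*85/176) = (38783 + (1105 + 66))*(24111 - 18*85*1/176) = (38783 + 1171)*(24111 - 765/88) = 39954*(2121003/88) = 42371276931/44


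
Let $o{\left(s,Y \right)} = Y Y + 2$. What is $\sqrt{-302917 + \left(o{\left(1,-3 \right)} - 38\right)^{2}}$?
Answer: $2 i \sqrt{75547} \approx 549.72 i$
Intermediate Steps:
$o{\left(s,Y \right)} = 2 + Y^{2}$ ($o{\left(s,Y \right)} = Y^{2} + 2 = 2 + Y^{2}$)
$\sqrt{-302917 + \left(o{\left(1,-3 \right)} - 38\right)^{2}} = \sqrt{-302917 + \left(\left(2 + \left(-3\right)^{2}\right) - 38\right)^{2}} = \sqrt{-302917 + \left(\left(2 + 9\right) - 38\right)^{2}} = \sqrt{-302917 + \left(11 - 38\right)^{2}} = \sqrt{-302917 + \left(-27\right)^{2}} = \sqrt{-302917 + 729} = \sqrt{-302188} = 2 i \sqrt{75547}$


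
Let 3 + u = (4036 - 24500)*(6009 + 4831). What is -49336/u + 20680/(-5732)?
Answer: -1146789176222/317882050379 ≈ -3.6076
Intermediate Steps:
u = -221829763 (u = -3 + (4036 - 24500)*(6009 + 4831) = -3 - 20464*10840 = -3 - 221829760 = -221829763)
-49336/u + 20680/(-5732) = -49336/(-221829763) + 20680/(-5732) = -49336*(-1/221829763) + 20680*(-1/5732) = 49336/221829763 - 5170/1433 = -1146789176222/317882050379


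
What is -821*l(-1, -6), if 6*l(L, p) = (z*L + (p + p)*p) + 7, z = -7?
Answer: -35303/3 ≈ -11768.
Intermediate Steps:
l(L, p) = 7/6 - 7*L/6 + p²/3 (l(L, p) = ((-7*L + (p + p)*p) + 7)/6 = ((-7*L + (2*p)*p) + 7)/6 = ((-7*L + 2*p²) + 7)/6 = (7 - 7*L + 2*p²)/6 = 7/6 - 7*L/6 + p²/3)
-821*l(-1, -6) = -821*(7/6 - 7/6*(-1) + (⅓)*(-6)²) = -821*(7/6 + 7/6 + (⅓)*36) = -821*(7/6 + 7/6 + 12) = -821*43/3 = -35303/3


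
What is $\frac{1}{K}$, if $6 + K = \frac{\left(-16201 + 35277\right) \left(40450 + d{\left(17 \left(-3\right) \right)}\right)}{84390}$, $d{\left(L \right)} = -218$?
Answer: $\frac{42195}{383479646} \approx 0.00011003$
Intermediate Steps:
$K = \frac{383479646}{42195}$ ($K = -6 + \frac{\left(-16201 + 35277\right) \left(40450 - 218\right)}{84390} = -6 + 19076 \cdot 40232 \cdot \frac{1}{84390} = -6 + 767465632 \cdot \frac{1}{84390} = -6 + \frac{383732816}{42195} = \frac{383479646}{42195} \approx 9088.3$)
$\frac{1}{K} = \frac{1}{\frac{383479646}{42195}} = \frac{42195}{383479646}$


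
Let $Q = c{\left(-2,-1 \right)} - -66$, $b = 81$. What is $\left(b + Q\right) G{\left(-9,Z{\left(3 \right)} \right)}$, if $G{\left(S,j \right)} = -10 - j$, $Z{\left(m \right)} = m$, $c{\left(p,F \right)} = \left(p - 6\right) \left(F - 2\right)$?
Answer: $-2223$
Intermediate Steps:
$c{\left(p,F \right)} = \left(-6 + p\right) \left(-2 + F\right)$
$Q = 90$ ($Q = \left(12 - -6 - -4 - -2\right) - -66 = \left(12 + 6 + 4 + 2\right) + 66 = 24 + 66 = 90$)
$\left(b + Q\right) G{\left(-9,Z{\left(3 \right)} \right)} = \left(81 + 90\right) \left(-10 - 3\right) = 171 \left(-10 - 3\right) = 171 \left(-13\right) = -2223$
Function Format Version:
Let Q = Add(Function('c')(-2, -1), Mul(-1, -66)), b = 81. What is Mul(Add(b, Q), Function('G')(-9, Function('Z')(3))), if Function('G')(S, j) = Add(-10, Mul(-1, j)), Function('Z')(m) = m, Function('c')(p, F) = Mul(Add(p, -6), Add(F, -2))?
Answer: -2223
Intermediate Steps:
Function('c')(p, F) = Mul(Add(-6, p), Add(-2, F))
Q = 90 (Q = Add(Add(12, Mul(-6, -1), Mul(-2, -2), Mul(-1, -2)), Mul(-1, -66)) = Add(Add(12, 6, 4, 2), 66) = Add(24, 66) = 90)
Mul(Add(b, Q), Function('G')(-9, Function('Z')(3))) = Mul(Add(81, 90), Add(-10, Mul(-1, 3))) = Mul(171, Add(-10, -3)) = Mul(171, -13) = -2223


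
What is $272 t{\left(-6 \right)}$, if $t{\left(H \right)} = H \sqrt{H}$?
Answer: $- 1632 i \sqrt{6} \approx - 3997.6 i$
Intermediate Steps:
$t{\left(H \right)} = H^{\frac{3}{2}}$
$272 t{\left(-6 \right)} = 272 \left(-6\right)^{\frac{3}{2}} = 272 \left(- 6 i \sqrt{6}\right) = - 1632 i \sqrt{6}$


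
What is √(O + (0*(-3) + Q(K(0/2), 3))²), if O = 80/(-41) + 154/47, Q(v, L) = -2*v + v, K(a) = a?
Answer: √4921558/1927 ≈ 1.1512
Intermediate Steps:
Q(v, L) = -v
O = 2554/1927 (O = 80*(-1/41) + 154*(1/47) = -80/41 + 154/47 = 2554/1927 ≈ 1.3254)
√(O + (0*(-3) + Q(K(0/2), 3))²) = √(2554/1927 + (0*(-3) - 0/2)²) = √(2554/1927 + (0 - 0/2)²) = √(2554/1927 + (0 - 1*0)²) = √(2554/1927 + (0 + 0)²) = √(2554/1927 + 0²) = √(2554/1927 + 0) = √(2554/1927) = √4921558/1927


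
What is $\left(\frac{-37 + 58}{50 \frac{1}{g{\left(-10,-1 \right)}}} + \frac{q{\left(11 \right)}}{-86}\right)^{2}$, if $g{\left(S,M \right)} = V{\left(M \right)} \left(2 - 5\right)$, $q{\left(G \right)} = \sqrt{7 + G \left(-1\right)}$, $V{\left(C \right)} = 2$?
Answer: $\frac{7338056}{1155625} + \frac{126 i}{1075} \approx 6.3499 + 0.11721 i$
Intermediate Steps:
$q{\left(G \right)} = \sqrt{7 - G}$
$g{\left(S,M \right)} = -6$ ($g{\left(S,M \right)} = 2 \left(2 - 5\right) = 2 \left(-3\right) = -6$)
$\left(\frac{-37 + 58}{50 \frac{1}{g{\left(-10,-1 \right)}}} + \frac{q{\left(11 \right)}}{-86}\right)^{2} = \left(\frac{-37 + 58}{50 \frac{1}{-6}} + \frac{\sqrt{7 - 11}}{-86}\right)^{2} = \left(\frac{21}{50 \left(- \frac{1}{6}\right)} + \sqrt{7 - 11} \left(- \frac{1}{86}\right)\right)^{2} = \left(\frac{21}{- \frac{25}{3}} + \sqrt{-4} \left(- \frac{1}{86}\right)\right)^{2} = \left(21 \left(- \frac{3}{25}\right) + 2 i \left(- \frac{1}{86}\right)\right)^{2} = \left(- \frac{63}{25} - \frac{i}{43}\right)^{2}$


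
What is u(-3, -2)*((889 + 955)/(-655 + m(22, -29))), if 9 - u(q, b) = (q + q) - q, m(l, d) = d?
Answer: -1844/57 ≈ -32.351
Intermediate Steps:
u(q, b) = 9 - q (u(q, b) = 9 - ((q + q) - q) = 9 - (2*q - q) = 9 - q)
u(-3, -2)*((889 + 955)/(-655 + m(22, -29))) = (9 - 1*(-3))*((889 + 955)/(-655 - 29)) = (9 + 3)*(1844/(-684)) = 12*(1844*(-1/684)) = 12*(-461/171) = -1844/57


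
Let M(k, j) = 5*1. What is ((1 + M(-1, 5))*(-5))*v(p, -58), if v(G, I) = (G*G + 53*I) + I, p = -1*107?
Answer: -249510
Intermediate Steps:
p = -107
M(k, j) = 5
v(G, I) = G² + 54*I (v(G, I) = (G² + 53*I) + I = G² + 54*I)
((1 + M(-1, 5))*(-5))*v(p, -58) = ((1 + 5)*(-5))*((-107)² + 54*(-58)) = (6*(-5))*(11449 - 3132) = -30*8317 = -249510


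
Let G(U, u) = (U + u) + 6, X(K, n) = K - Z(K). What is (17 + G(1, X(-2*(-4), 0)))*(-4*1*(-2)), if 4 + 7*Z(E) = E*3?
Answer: 1632/7 ≈ 233.14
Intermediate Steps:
Z(E) = -4/7 + 3*E/7 (Z(E) = -4/7 + (E*3)/7 = -4/7 + (3*E)/7 = -4/7 + 3*E/7)
X(K, n) = 4/7 + 4*K/7 (X(K, n) = K - (-4/7 + 3*K/7) = K + (4/7 - 3*K/7) = 4/7 + 4*K/7)
G(U, u) = 6 + U + u
(17 + G(1, X(-2*(-4), 0)))*(-4*1*(-2)) = (17 + (6 + 1 + (4/7 + 4*(-2*(-4))/7)))*(-4*1*(-2)) = (17 + (6 + 1 + (4/7 + (4/7)*8)))*(-4*(-2)) = (17 + (6 + 1 + (4/7 + 32/7)))*8 = (17 + (6 + 1 + 36/7))*8 = (17 + 85/7)*8 = (204/7)*8 = 1632/7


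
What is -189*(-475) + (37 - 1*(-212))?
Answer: 90024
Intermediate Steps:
-189*(-475) + (37 - 1*(-212)) = 89775 + (37 + 212) = 89775 + 249 = 90024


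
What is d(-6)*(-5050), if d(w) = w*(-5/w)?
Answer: 25250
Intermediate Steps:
d(w) = -5
d(-6)*(-5050) = -5*(-5050) = 25250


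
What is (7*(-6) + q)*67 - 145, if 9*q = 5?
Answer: -26296/9 ≈ -2921.8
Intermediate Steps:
q = 5/9 (q = (⅑)*5 = 5/9 ≈ 0.55556)
(7*(-6) + q)*67 - 145 = (7*(-6) + 5/9)*67 - 145 = (-42 + 5/9)*67 - 145 = -373/9*67 - 145 = -24991/9 - 145 = -26296/9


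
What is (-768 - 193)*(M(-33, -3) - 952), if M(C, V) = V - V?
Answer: 914872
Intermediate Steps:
M(C, V) = 0
(-768 - 193)*(M(-33, -3) - 952) = (-768 - 193)*(0 - 952) = -961*(-952) = 914872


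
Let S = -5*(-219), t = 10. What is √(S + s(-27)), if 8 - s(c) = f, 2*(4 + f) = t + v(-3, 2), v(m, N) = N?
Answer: √1101 ≈ 33.181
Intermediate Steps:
S = 1095
f = 2 (f = -4 + (10 + 2)/2 = -4 + (½)*12 = -4 + 6 = 2)
s(c) = 6 (s(c) = 8 - 1*2 = 8 - 2 = 6)
√(S + s(-27)) = √(1095 + 6) = √1101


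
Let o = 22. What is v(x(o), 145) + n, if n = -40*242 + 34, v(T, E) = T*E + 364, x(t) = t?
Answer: -6092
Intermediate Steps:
v(T, E) = 364 + E*T (v(T, E) = E*T + 364 = 364 + E*T)
n = -9646 (n = -9680 + 34 = -9646)
v(x(o), 145) + n = (364 + 145*22) - 9646 = (364 + 3190) - 9646 = 3554 - 9646 = -6092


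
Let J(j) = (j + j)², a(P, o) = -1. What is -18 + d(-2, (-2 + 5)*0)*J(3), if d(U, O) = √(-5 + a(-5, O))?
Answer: -18 + 36*I*√6 ≈ -18.0 + 88.182*I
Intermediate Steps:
d(U, O) = I*√6 (d(U, O) = √(-5 - 1) = √(-6) = I*√6)
J(j) = 4*j² (J(j) = (2*j)² = 4*j²)
-18 + d(-2, (-2 + 5)*0)*J(3) = -18 + (I*√6)*(4*3²) = -18 + (I*√6)*(4*9) = -18 + (I*√6)*36 = -18 + 36*I*√6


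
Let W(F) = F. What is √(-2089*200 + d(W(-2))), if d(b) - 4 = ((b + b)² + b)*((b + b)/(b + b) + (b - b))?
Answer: I*√417782 ≈ 646.36*I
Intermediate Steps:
d(b) = 4 + b + 4*b² (d(b) = 4 + ((b + b)² + b)*((b + b)/(b + b) + (b - b)) = 4 + ((2*b)² + b)*((2*b)/((2*b)) + 0) = 4 + (4*b² + b)*((2*b)*(1/(2*b)) + 0) = 4 + (b + 4*b²)*(1 + 0) = 4 + (b + 4*b²)*1 = 4 + (b + 4*b²) = 4 + b + 4*b²)
√(-2089*200 + d(W(-2))) = √(-2089*200 + (4 - 2 + 4*(-2)²)) = √(-417800 + (4 - 2 + 4*4)) = √(-417800 + (4 - 2 + 16)) = √(-417800 + 18) = √(-417782) = I*√417782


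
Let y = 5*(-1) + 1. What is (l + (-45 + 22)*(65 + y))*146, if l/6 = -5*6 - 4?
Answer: -234622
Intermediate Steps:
y = -4 (y = -5 + 1 = -4)
l = -204 (l = 6*(-5*6 - 4) = 6*(-30 - 4) = 6*(-34) = -204)
(l + (-45 + 22)*(65 + y))*146 = (-204 + (-45 + 22)*(65 - 4))*146 = (-204 - 23*61)*146 = (-204 - 1403)*146 = -1607*146 = -234622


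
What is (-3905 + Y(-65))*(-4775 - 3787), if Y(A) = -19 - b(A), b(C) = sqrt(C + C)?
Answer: 33597288 + 8562*I*sqrt(130) ≈ 3.3597e+7 + 97622.0*I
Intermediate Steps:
b(C) = sqrt(2)*sqrt(C) (b(C) = sqrt(2*C) = sqrt(2)*sqrt(C))
Y(A) = -19 - sqrt(2)*sqrt(A)
(-3905 + Y(-65))*(-4775 - 3787) = (-3905 + (-19 - sqrt(2)*sqrt(-65)))*(-4775 - 3787) = (-3905 + (-19 - sqrt(2)*I*sqrt(65)))*(-8562) = (-3905 + (-19 - I*sqrt(130)))*(-8562) = (-3924 - I*sqrt(130))*(-8562) = 33597288 + 8562*I*sqrt(130)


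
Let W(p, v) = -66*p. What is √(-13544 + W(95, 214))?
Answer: I*√19814 ≈ 140.76*I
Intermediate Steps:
√(-13544 + W(95, 214)) = √(-13544 - 66*95) = √(-13544 - 6270) = √(-19814) = I*√19814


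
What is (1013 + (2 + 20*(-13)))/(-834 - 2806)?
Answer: -151/728 ≈ -0.20742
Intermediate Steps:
(1013 + (2 + 20*(-13)))/(-834 - 2806) = (1013 + (2 - 260))/(-3640) = (1013 - 258)*(-1/3640) = 755*(-1/3640) = -151/728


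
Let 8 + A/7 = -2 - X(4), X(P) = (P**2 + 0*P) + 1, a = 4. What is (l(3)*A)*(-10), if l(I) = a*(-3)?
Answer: -22680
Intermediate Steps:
l(I) = -12 (l(I) = 4*(-3) = -12)
X(P) = 1 + P**2 (X(P) = (P**2 + 0) + 1 = P**2 + 1 = 1 + P**2)
A = -189 (A = -56 + 7*(-2 - (1 + 4**2)) = -56 + 7*(-2 - (1 + 16)) = -56 + 7*(-2 - 1*17) = -56 + 7*(-2 - 17) = -56 + 7*(-19) = -56 - 133 = -189)
(l(3)*A)*(-10) = -12*(-189)*(-10) = 2268*(-10) = -22680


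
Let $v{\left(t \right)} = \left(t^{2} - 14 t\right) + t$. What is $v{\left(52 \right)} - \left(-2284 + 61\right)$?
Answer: $4251$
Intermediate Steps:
$v{\left(t \right)} = t^{2} - 13 t$
$v{\left(52 \right)} - \left(-2284 + 61\right) = 52 \left(-13 + 52\right) - \left(-2284 + 61\right) = 52 \cdot 39 - -2223 = 2028 + 2223 = 4251$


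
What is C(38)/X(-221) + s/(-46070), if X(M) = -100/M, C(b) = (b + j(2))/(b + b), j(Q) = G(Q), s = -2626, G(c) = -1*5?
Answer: 35594611/35013200 ≈ 1.0166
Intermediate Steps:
G(c) = -5
j(Q) = -5
C(b) = (-5 + b)/(2*b) (C(b) = (b - 5)/(b + b) = (-5 + b)/((2*b)) = (-5 + b)*(1/(2*b)) = (-5 + b)/(2*b))
C(38)/X(-221) + s/(-46070) = ((1/2)*(-5 + 38)/38)/((-100/(-221))) - 2626/(-46070) = ((1/2)*(1/38)*33)/((-100*(-1/221))) - 2626*(-1/46070) = 33/(76*(100/221)) + 1313/23035 = (33/76)*(221/100) + 1313/23035 = 7293/7600 + 1313/23035 = 35594611/35013200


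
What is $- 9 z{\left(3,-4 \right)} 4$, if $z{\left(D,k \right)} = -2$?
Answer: $72$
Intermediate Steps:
$- 9 z{\left(3,-4 \right)} 4 = \left(-9\right) \left(-2\right) 4 = 18 \cdot 4 = 72$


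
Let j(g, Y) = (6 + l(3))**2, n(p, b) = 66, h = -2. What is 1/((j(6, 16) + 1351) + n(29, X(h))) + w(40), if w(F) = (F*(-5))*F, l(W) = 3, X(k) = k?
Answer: -11983999/1498 ≈ -8000.0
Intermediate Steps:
j(g, Y) = 81 (j(g, Y) = (6 + 3)**2 = 9**2 = 81)
w(F) = -5*F**2 (w(F) = (-5*F)*F = -5*F**2)
1/((j(6, 16) + 1351) + n(29, X(h))) + w(40) = 1/((81 + 1351) + 66) - 5*40**2 = 1/(1432 + 66) - 5*1600 = 1/1498 - 8000 = -11983999/1498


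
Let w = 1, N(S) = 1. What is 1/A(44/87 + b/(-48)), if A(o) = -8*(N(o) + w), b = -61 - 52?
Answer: -1/16 ≈ -0.062500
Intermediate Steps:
b = -113
A(o) = -16 (A(o) = -8*(1 + 1) = -8*2 = -16)
1/A(44/87 + b/(-48)) = 1/(-16) = -1/16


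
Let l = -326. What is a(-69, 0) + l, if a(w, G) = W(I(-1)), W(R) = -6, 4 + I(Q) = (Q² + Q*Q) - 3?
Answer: -332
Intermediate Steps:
I(Q) = -7 + 2*Q² (I(Q) = -4 + ((Q² + Q*Q) - 3) = -4 + ((Q² + Q²) - 3) = -4 + (2*Q² - 3) = -4 + (-3 + 2*Q²) = -7 + 2*Q²)
a(w, G) = -6
a(-69, 0) + l = -6 - 326 = -332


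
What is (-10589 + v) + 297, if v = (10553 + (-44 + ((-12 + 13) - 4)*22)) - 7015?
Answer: -6864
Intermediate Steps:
v = 3428 (v = (10553 + (-44 + (1 - 4)*22)) - 7015 = (10553 + (-44 - 3*22)) - 7015 = (10553 + (-44 - 66)) - 7015 = (10553 - 110) - 7015 = 10443 - 7015 = 3428)
(-10589 + v) + 297 = (-10589 + 3428) + 297 = -7161 + 297 = -6864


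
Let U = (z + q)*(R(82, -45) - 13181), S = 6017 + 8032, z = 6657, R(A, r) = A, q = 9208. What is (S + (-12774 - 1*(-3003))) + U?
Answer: -207811357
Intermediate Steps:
S = 14049
U = -207815635 (U = (6657 + 9208)*(82 - 13181) = 15865*(-13099) = -207815635)
(S + (-12774 - 1*(-3003))) + U = (14049 + (-12774 - 1*(-3003))) - 207815635 = (14049 + (-12774 + 3003)) - 207815635 = (14049 - 9771) - 207815635 = 4278 - 207815635 = -207811357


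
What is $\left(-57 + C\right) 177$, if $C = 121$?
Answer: $11328$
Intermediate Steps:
$\left(-57 + C\right) 177 = \left(-57 + 121\right) 177 = 64 \cdot 177 = 11328$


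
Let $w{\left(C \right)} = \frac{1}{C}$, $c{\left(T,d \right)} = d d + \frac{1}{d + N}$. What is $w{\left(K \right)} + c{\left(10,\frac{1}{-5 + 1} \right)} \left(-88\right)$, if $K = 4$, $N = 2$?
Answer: $- \frac{1555}{28} \approx -55.536$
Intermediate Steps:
$c{\left(T,d \right)} = d^{2} + \frac{1}{2 + d}$ ($c{\left(T,d \right)} = d d + \frac{1}{d + 2} = d^{2} + \frac{1}{2 + d}$)
$w{\left(K \right)} + c{\left(10,\frac{1}{-5 + 1} \right)} \left(-88\right) = \frac{1}{4} + \frac{1 + \left(\frac{1}{-5 + 1}\right)^{3} + 2 \left(\frac{1}{-5 + 1}\right)^{2}}{2 + \frac{1}{-5 + 1}} \left(-88\right) = \frac{1}{4} + \frac{1 + \left(\frac{1}{-4}\right)^{3} + 2 \left(\frac{1}{-4}\right)^{2}}{2 + \frac{1}{-4}} \left(-88\right) = \frac{1}{4} + \frac{1 + \left(- \frac{1}{4}\right)^{3} + 2 \left(- \frac{1}{4}\right)^{2}}{2 - \frac{1}{4}} \left(-88\right) = \frac{1}{4} + \frac{1 - \frac{1}{64} + 2 \cdot \frac{1}{16}}{\frac{7}{4}} \left(-88\right) = \frac{1}{4} + \frac{4 \left(1 - \frac{1}{64} + \frac{1}{8}\right)}{7} \left(-88\right) = \frac{1}{4} + \frac{4}{7} \cdot \frac{71}{64} \left(-88\right) = \frac{1}{4} + \frac{71}{112} \left(-88\right) = \frac{1}{4} - \frac{781}{14} = - \frac{1555}{28}$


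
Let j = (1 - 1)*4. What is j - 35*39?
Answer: -1365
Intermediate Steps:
j = 0 (j = 0*4 = 0)
j - 35*39 = 0 - 35*39 = 0 - 1365 = -1365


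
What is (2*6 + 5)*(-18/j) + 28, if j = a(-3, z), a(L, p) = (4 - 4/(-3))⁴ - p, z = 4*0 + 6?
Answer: 898307/32525 ≈ 27.619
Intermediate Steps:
z = 6 (z = 0 + 6 = 6)
a(L, p) = 65536/81 - p (a(L, p) = (4 - 4*(-⅓))⁴ - p = (4 + 4/3)⁴ - p = (16/3)⁴ - p = 65536/81 - p)
j = 65050/81 (j = 65536/81 - 1*6 = 65536/81 - 6 = 65050/81 ≈ 803.09)
(2*6 + 5)*(-18/j) + 28 = (2*6 + 5)*(-18/65050/81) + 28 = (12 + 5)*(-18*81/65050) + 28 = 17*(-729/32525) + 28 = -12393/32525 + 28 = 898307/32525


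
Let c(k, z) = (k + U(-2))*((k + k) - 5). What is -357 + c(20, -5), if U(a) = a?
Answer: 273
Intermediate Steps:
c(k, z) = (-5 + 2*k)*(-2 + k) (c(k, z) = (k - 2)*((k + k) - 5) = (-2 + k)*(2*k - 5) = (-2 + k)*(-5 + 2*k) = (-5 + 2*k)*(-2 + k))
-357 + c(20, -5) = -357 + (10 - 9*20 + 2*20²) = -357 + (10 - 180 + 2*400) = -357 + (10 - 180 + 800) = -357 + 630 = 273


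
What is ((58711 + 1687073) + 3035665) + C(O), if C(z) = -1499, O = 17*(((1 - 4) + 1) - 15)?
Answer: 4779950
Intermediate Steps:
O = -289 (O = 17*((-3 + 1) - 15) = 17*(-2 - 15) = 17*(-17) = -289)
((58711 + 1687073) + 3035665) + C(O) = ((58711 + 1687073) + 3035665) - 1499 = (1745784 + 3035665) - 1499 = 4781449 - 1499 = 4779950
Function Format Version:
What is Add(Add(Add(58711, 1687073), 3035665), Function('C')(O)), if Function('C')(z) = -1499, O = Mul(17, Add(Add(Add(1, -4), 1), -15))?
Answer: 4779950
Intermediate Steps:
O = -289 (O = Mul(17, Add(Add(-3, 1), -15)) = Mul(17, Add(-2, -15)) = Mul(17, -17) = -289)
Add(Add(Add(58711, 1687073), 3035665), Function('C')(O)) = Add(Add(Add(58711, 1687073), 3035665), -1499) = Add(Add(1745784, 3035665), -1499) = Add(4781449, -1499) = 4779950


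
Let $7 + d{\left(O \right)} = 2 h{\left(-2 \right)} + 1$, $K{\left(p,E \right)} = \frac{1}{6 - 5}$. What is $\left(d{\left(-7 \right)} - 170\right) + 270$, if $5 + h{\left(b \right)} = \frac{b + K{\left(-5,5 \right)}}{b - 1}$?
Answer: $\frac{254}{3} \approx 84.667$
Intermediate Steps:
$K{\left(p,E \right)} = 1$ ($K{\left(p,E \right)} = 1^{-1} = 1$)
$h{\left(b \right)} = -5 + \frac{1 + b}{-1 + b}$ ($h{\left(b \right)} = -5 + \frac{b + 1}{b - 1} = -5 + \frac{1 + b}{-1 + b}$)
$d{\left(O \right)} = - \frac{46}{3}$ ($d{\left(O \right)} = -7 + \left(2 \frac{2 \left(3 - -4\right)}{-1 - 2} + 1\right) = -7 + \left(2 \frac{2 \left(3 + 4\right)}{-3} + 1\right) = -7 + \left(2 \cdot 2 \left(- \frac{1}{3}\right) 7 + 1\right) = -7 + \left(2 \left(- \frac{14}{3}\right) + 1\right) = -7 + \left(- \frac{28}{3} + 1\right) = -7 - \frac{25}{3} = - \frac{46}{3}$)
$\left(d{\left(-7 \right)} - 170\right) + 270 = \left(- \frac{46}{3} - 170\right) + 270 = - \frac{556}{3} + 270 = \frac{254}{3}$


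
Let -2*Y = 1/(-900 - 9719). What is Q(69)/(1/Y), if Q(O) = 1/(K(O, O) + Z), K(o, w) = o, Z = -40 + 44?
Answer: 1/1550374 ≈ 6.4501e-7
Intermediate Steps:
Z = 4
Y = 1/21238 (Y = -1/(2*(-900 - 9719)) = -1/2/(-10619) = -1/2*(-1/10619) = 1/21238 ≈ 4.7085e-5)
Q(O) = 1/(4 + O) (Q(O) = 1/(O + 4) = 1/(4 + O))
Q(69)/(1/Y) = 1/((4 + 69)*(1/(1/21238))) = 1/(73*21238) = (1/73)*(1/21238) = 1/1550374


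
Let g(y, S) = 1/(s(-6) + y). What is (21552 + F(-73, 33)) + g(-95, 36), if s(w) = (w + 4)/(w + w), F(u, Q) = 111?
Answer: 12326241/569 ≈ 21663.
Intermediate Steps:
s(w) = (4 + w)/(2*w) (s(w) = (4 + w)/((2*w)) = (4 + w)*(1/(2*w)) = (4 + w)/(2*w))
g(y, S) = 1/(⅙ + y) (g(y, S) = 1/((½)*(4 - 6)/(-6) + y) = 1/((½)*(-⅙)*(-2) + y) = 1/(⅙ + y))
(21552 + F(-73, 33)) + g(-95, 36) = (21552 + 111) + 6/(1 + 6*(-95)) = 21663 + 6/(1 - 570) = 21663 + 6/(-569) = 21663 + 6*(-1/569) = 21663 - 6/569 = 12326241/569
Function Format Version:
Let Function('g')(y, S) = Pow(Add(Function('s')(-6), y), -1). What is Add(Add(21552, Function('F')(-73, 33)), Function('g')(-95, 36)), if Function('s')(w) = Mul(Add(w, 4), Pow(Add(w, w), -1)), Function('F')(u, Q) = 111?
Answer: Rational(12326241, 569) ≈ 21663.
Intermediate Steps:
Function('s')(w) = Mul(Rational(1, 2), Pow(w, -1), Add(4, w)) (Function('s')(w) = Mul(Add(4, w), Pow(Mul(2, w), -1)) = Mul(Add(4, w), Mul(Rational(1, 2), Pow(w, -1))) = Mul(Rational(1, 2), Pow(w, -1), Add(4, w)))
Function('g')(y, S) = Pow(Add(Rational(1, 6), y), -1) (Function('g')(y, S) = Pow(Add(Mul(Rational(1, 2), Pow(-6, -1), Add(4, -6)), y), -1) = Pow(Add(Mul(Rational(1, 2), Rational(-1, 6), -2), y), -1) = Pow(Add(Rational(1, 6), y), -1))
Add(Add(21552, Function('F')(-73, 33)), Function('g')(-95, 36)) = Add(Add(21552, 111), Mul(6, Pow(Add(1, Mul(6, -95)), -1))) = Add(21663, Mul(6, Pow(Add(1, -570), -1))) = Add(21663, Mul(6, Pow(-569, -1))) = Add(21663, Mul(6, Rational(-1, 569))) = Add(21663, Rational(-6, 569)) = Rational(12326241, 569)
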